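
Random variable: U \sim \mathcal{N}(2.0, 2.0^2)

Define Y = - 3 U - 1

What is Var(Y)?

For Y = aU + b: Var(Y) = a² * Var(U)
Var(U) = 2.0^2 = 4
Var(Y) = (-3)² * 4 = 9 * 4 = 36

36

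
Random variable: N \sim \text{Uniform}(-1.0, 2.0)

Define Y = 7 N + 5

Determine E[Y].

For Y = 7N + 5:
E[Y] = 7 * E[N] + 5
E[N] = (-1 + 2)/2 = 0.5
E[Y] = 7 * 0.5 + 5 = 8.5

8.5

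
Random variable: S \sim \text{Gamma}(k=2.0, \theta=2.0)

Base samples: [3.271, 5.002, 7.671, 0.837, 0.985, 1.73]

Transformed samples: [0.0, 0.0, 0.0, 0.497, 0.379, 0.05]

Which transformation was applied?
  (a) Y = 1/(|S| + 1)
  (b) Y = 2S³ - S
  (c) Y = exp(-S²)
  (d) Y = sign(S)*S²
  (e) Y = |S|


Checking option (c) Y = exp(-S²):
  S = 3.271 -> Y = 0.0 ✓
  S = 5.002 -> Y = 0.0 ✓
  S = 7.671 -> Y = 0.0 ✓
All samples match this transformation.

(c) exp(-S²)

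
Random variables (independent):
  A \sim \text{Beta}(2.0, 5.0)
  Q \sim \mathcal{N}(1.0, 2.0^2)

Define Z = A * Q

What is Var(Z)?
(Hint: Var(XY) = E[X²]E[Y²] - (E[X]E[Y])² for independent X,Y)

Var(XY) = E[X²]E[Y²] - (E[X]E[Y])²
E[A] = 0.28571429, Var(A) = 0.025510204
E[Q] = 1, Var(Q) = 4
E[A²] = 0.025510204 + 0.28571429² = 0.10714286
E[Q²] = 4 + 1² = 5
Var(Z) = 0.10714286*5 - (0.28571429*1)²
= 0.53571429 - 0.081632653 = 0.45408163

0.45408163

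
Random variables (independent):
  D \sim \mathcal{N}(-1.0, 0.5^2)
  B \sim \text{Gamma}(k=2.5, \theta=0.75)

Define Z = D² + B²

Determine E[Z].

E[Z] = E[D²] + E[B²]
E[D²] = Var(D) + E[D]² = 0.25 + 1 = 1.25
E[B²] = Var(B) + E[B]² = 1.40625 + 3.515625 = 4.921875
E[Z] = 1.25 + 4.921875 = 6.171875

6.171875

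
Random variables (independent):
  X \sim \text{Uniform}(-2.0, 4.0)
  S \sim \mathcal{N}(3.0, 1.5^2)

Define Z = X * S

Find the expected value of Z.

For independent RVs: E[XY] = E[X]*E[Y]
E[X] = 1
E[S] = 3
E[Z] = 1 * 3 = 3

3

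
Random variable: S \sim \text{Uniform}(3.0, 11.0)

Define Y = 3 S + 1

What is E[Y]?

For Y = 3S + 1:
E[Y] = 3 * E[S] + 1
E[S] = (3 + 11)/2 = 7
E[Y] = 3 * 7 + 1 = 22

22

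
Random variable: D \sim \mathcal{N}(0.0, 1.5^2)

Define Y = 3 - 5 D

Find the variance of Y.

For Y = aD + b: Var(Y) = a² * Var(D)
Var(D) = 1.5^2 = 2.25
Var(Y) = (-5)² * 2.25 = 25 * 2.25 = 56.25

56.25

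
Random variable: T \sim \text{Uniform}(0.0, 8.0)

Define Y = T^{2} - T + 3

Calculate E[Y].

E[Y] = 1*E[T²] - 1*E[T] + 3
E[T] = 4
E[T²] = Var(T) + (E[T])² = 5.3333333 + 16 = 21.333333
E[Y] = 1*21.333333 - 1*4 + 3 = 20.333333

20.333333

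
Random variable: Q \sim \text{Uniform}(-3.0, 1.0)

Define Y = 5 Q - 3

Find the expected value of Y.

For Y = 5Q - 3:
E[Y] = 5 * E[Q] - 3
E[Q] = (-3 + 1)/2 = -1
E[Y] = 5 * (-1) - 3 = -8

-8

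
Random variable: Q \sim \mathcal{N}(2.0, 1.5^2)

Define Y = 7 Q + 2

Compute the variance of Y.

For Y = aQ + b: Var(Y) = a² * Var(Q)
Var(Q) = 1.5^2 = 2.25
Var(Y) = 7² * 2.25 = 49 * 2.25 = 110.25

110.25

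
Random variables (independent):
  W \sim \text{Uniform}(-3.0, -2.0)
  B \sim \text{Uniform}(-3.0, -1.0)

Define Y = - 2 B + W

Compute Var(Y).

For independent RVs: Var(aX + bY) = a²Var(X) + b²Var(Y)
Var(W) = 0.083333333
Var(B) = 0.33333333
Var(Y) = 1²*0.083333333 + (-2)²*0.33333333
= 1*0.083333333 + 4*0.33333333 = 1.4166667

1.4166667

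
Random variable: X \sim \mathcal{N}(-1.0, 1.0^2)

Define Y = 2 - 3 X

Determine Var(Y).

For Y = aX + b: Var(Y) = a² * Var(X)
Var(X) = 1.0^2 = 1
Var(Y) = (-3)² * 1 = 9 * 1 = 9

9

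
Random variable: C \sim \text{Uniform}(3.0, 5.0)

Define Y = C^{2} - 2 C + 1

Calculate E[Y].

E[Y] = 1*E[C²] - 2*E[C] + 1
E[C] = 4
E[C²] = Var(C) + (E[C])² = 0.33333333 + 16 = 16.333333
E[Y] = 1*16.333333 - 2*4 + 1 = 9.3333333

9.3333333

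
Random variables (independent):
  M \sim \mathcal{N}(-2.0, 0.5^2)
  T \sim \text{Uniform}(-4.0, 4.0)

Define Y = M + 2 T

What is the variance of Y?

For independent RVs: Var(aX + bY) = a²Var(X) + b²Var(Y)
Var(M) = 0.25
Var(T) = 5.3333333
Var(Y) = 1²*0.25 + 2²*5.3333333
= 1*0.25 + 4*5.3333333 = 21.583333

21.583333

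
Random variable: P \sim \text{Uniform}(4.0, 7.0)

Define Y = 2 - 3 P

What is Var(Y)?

For Y = aP + b: Var(Y) = a² * Var(P)
Var(P) = (7 - 4)^2/12 = 0.75
Var(Y) = (-3)² * 0.75 = 9 * 0.75 = 6.75

6.75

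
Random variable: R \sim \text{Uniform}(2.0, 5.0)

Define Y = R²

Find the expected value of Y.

Using E[X²] = Var(X) + (E[X])²:
E[R] = 3.5
Var(R) = (5 - 2)^2/12 = 0.75
E[R²] = 0.75 + 3.5² = 0.75 + 12.25 = 13

13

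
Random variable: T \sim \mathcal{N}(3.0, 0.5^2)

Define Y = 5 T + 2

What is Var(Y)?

For Y = aT + b: Var(Y) = a² * Var(T)
Var(T) = 0.5^2 = 0.25
Var(Y) = 5² * 0.25 = 25 * 0.25 = 6.25

6.25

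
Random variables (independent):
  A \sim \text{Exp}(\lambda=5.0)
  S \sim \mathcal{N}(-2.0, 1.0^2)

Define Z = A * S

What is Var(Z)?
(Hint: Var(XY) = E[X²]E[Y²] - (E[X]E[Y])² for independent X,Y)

Var(XY) = E[X²]E[Y²] - (E[X]E[Y])²
E[A] = 0.2, Var(A) = 0.04
E[S] = -2, Var(S) = 1
E[A²] = 0.04 + 0.2² = 0.08
E[S²] = 1 + (-2)² = 5
Var(Z) = 0.08*5 - (0.2*(-2))²
= 0.4 - 0.16 = 0.24

0.24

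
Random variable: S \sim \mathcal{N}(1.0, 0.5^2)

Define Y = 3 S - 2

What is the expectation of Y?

For Y = 3S - 2:
E[Y] = 3 * E[S] - 2
E[S] = 1.0 = 1
E[Y] = 3 * 1 - 2 = 1

1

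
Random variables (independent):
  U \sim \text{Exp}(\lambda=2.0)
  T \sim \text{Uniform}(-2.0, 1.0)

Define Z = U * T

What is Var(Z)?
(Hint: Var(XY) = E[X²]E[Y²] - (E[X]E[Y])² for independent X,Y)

Var(XY) = E[X²]E[Y²] - (E[X]E[Y])²
E[U] = 0.5, Var(U) = 0.25
E[T] = -0.5, Var(T) = 0.75
E[U²] = 0.25 + 0.5² = 0.5
E[T²] = 0.75 + (-0.5)² = 1
Var(Z) = 0.5*1 - (0.5*(-0.5))²
= 0.5 - 0.0625 = 0.4375

0.4375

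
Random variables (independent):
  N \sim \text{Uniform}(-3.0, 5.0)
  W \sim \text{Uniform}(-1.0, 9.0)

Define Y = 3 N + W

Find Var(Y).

For independent RVs: Var(aX + bY) = a²Var(X) + b²Var(Y)
Var(N) = 5.3333333
Var(W) = 8.3333333
Var(Y) = 3²*5.3333333 + 1²*8.3333333
= 9*5.3333333 + 1*8.3333333 = 56.333333

56.333333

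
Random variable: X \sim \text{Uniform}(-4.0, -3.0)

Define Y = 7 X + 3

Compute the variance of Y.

For Y = aX + b: Var(Y) = a² * Var(X)
Var(X) = (-3 + 4)^2/12 = 0.083333333
Var(Y) = 7² * 0.083333333 = 49 * 0.083333333 = 4.0833333

4.0833333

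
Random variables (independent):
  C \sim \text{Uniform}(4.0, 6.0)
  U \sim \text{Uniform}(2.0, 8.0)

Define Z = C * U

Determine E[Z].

For independent RVs: E[XY] = E[X]*E[Y]
E[C] = 5
E[U] = 5
E[Z] = 5 * 5 = 25

25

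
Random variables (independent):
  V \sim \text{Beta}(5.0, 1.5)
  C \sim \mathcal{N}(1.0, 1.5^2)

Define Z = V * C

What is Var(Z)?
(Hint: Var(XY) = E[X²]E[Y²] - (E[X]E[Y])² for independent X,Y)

Var(XY) = E[X²]E[Y²] - (E[X]E[Y])²
E[V] = 0.76923077, Var(V) = 0.023668639
E[C] = 1, Var(C) = 2.25
E[V²] = 0.023668639 + 0.76923077² = 0.61538462
E[C²] = 2.25 + 1² = 3.25
Var(Z) = 0.61538462*3.25 - (0.76923077*1)²
= 2 - 0.59171598 = 1.408284

1.408284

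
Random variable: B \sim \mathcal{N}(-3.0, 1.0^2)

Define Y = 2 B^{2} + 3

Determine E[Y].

E[Y] = 2*E[B²] + 3
E[B] = -3
E[B²] = Var(B) + (E[B])² = 1 + 9 = 10
E[Y] = 2*10 + 3 = 23

23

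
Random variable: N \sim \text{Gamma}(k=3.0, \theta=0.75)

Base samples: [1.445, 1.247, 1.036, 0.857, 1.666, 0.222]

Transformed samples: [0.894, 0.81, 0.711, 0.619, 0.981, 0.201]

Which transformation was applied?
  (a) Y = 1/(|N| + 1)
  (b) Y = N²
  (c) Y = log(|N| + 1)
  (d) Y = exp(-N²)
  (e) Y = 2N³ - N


Checking option (c) Y = log(|N| + 1):
  N = 1.445 -> Y = 0.894 ✓
  N = 1.247 -> Y = 0.81 ✓
  N = 1.036 -> Y = 0.711 ✓
All samples match this transformation.

(c) log(|N| + 1)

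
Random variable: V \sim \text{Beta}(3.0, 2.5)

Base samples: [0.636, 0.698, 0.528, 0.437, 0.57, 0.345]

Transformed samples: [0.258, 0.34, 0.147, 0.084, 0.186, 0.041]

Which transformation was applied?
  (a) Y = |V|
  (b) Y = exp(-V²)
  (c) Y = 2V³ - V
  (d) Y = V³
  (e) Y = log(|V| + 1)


Checking option (d) Y = V³:
  V = 0.636 -> Y = 0.258 ✓
  V = 0.698 -> Y = 0.34 ✓
  V = 0.528 -> Y = 0.147 ✓
All samples match this transformation.

(d) V³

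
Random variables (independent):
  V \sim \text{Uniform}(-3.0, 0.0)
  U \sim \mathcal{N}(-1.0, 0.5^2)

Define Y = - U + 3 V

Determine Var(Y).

For independent RVs: Var(aX + bY) = a²Var(X) + b²Var(Y)
Var(V) = 0.75
Var(U) = 0.25
Var(Y) = 3²*0.75 + (-1)²*0.25
= 9*0.75 + 1*0.25 = 7

7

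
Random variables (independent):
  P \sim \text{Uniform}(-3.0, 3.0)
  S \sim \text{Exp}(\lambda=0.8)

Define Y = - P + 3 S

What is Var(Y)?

For independent RVs: Var(aX + bY) = a²Var(X) + b²Var(Y)
Var(P) = 3
Var(S) = 1.5625
Var(Y) = (-1)²*3 + 3²*1.5625
= 1*3 + 9*1.5625 = 17.0625

17.0625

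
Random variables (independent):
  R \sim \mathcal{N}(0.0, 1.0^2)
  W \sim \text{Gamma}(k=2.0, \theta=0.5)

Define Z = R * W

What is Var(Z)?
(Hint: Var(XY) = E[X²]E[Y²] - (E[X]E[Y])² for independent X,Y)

Var(XY) = E[X²]E[Y²] - (E[X]E[Y])²
E[R] = 0, Var(R) = 1
E[W] = 1, Var(W) = 0.5
E[R²] = 1 + 0² = 1
E[W²] = 0.5 + 1² = 1.5
Var(Z) = 1*1.5 - (0*1)²
= 1.5 - 0 = 1.5

1.5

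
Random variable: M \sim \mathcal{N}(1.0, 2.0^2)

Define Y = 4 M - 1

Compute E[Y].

For Y = 4M - 1:
E[Y] = 4 * E[M] - 1
E[M] = 1.0 = 1
E[Y] = 4 * 1 - 1 = 3

3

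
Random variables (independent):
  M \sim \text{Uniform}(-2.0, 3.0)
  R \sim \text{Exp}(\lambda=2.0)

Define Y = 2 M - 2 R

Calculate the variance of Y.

For independent RVs: Var(aX + bY) = a²Var(X) + b²Var(Y)
Var(M) = 2.0833333
Var(R) = 0.25
Var(Y) = 2²*2.0833333 + (-2)²*0.25
= 4*2.0833333 + 4*0.25 = 9.3333333

9.3333333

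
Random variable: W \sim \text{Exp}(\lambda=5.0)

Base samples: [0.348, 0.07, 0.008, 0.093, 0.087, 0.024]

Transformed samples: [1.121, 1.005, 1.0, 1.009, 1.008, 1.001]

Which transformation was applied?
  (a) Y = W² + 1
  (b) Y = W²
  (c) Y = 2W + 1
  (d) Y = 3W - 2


Checking option (a) Y = W² + 1:
  W = 0.348 -> Y = 1.121 ✓
  W = 0.07 -> Y = 1.005 ✓
  W = 0.008 -> Y = 1.0 ✓
All samples match this transformation.

(a) W² + 1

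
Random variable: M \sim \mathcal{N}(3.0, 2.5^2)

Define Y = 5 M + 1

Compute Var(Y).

For Y = aM + b: Var(Y) = a² * Var(M)
Var(M) = 2.5^2 = 6.25
Var(Y) = 5² * 6.25 = 25 * 6.25 = 156.25

156.25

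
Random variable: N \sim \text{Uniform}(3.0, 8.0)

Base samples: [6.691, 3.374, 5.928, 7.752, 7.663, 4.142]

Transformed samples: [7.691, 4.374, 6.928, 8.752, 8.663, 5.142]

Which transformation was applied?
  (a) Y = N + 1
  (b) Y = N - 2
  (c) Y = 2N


Checking option (a) Y = N + 1:
  N = 6.691 -> Y = 7.691 ✓
  N = 3.374 -> Y = 4.374 ✓
  N = 5.928 -> Y = 6.928 ✓
All samples match this transformation.

(a) N + 1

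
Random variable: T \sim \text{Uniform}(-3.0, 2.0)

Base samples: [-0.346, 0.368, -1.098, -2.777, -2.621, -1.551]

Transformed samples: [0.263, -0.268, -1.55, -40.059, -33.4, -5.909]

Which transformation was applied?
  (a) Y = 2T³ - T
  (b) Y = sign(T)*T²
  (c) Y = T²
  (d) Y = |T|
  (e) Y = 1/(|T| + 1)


Checking option (a) Y = 2T³ - T:
  T = -0.346 -> Y = 0.263 ✓
  T = 0.368 -> Y = -0.268 ✓
  T = -1.098 -> Y = -1.55 ✓
All samples match this transformation.

(a) 2T³ - T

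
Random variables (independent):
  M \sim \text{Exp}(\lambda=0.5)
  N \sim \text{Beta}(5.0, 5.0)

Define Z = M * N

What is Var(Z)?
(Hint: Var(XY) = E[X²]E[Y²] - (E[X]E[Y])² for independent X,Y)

Var(XY) = E[X²]E[Y²] - (E[X]E[Y])²
E[M] = 2, Var(M) = 4
E[N] = 0.5, Var(N) = 0.022727273
E[M²] = 4 + 2² = 8
E[N²] = 0.022727273 + 0.5² = 0.27272727
Var(Z) = 8*0.27272727 - (2*0.5)²
= 2.1818182 - 1 = 1.1818182

1.1818182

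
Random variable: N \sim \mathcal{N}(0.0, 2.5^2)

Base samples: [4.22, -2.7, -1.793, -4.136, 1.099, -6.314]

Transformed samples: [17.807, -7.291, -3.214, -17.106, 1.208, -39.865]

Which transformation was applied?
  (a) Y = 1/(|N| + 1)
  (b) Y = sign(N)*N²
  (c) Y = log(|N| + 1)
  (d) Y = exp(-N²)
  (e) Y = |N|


Checking option (b) Y = sign(N)*N²:
  N = 4.22 -> Y = 17.807 ✓
  N = -2.7 -> Y = -7.291 ✓
  N = -1.793 -> Y = -3.214 ✓
All samples match this transformation.

(b) sign(N)*N²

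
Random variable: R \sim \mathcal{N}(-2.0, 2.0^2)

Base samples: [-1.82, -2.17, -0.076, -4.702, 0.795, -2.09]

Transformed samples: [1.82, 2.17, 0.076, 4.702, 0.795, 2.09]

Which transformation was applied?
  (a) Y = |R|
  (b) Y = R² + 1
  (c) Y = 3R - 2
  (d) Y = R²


Checking option (a) Y = |R|:
  R = -1.82 -> Y = 1.82 ✓
  R = -2.17 -> Y = 2.17 ✓
  R = -0.076 -> Y = 0.076 ✓
All samples match this transformation.

(a) |R|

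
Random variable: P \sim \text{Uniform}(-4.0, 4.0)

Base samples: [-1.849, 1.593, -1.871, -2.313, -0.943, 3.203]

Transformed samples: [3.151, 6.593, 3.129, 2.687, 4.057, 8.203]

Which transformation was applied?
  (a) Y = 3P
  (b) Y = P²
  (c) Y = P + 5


Checking option (c) Y = P + 5:
  P = -1.849 -> Y = 3.151 ✓
  P = 1.593 -> Y = 6.593 ✓
  P = -1.871 -> Y = 3.129 ✓
All samples match this transformation.

(c) P + 5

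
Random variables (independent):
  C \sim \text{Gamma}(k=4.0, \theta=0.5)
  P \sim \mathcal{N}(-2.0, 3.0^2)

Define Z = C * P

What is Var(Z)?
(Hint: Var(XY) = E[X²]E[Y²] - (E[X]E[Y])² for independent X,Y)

Var(XY) = E[X²]E[Y²] - (E[X]E[Y])²
E[C] = 2, Var(C) = 1
E[P] = -2, Var(P) = 9
E[C²] = 1 + 2² = 5
E[P²] = 9 + (-2)² = 13
Var(Z) = 5*13 - (2*(-2))²
= 65 - 16 = 49

49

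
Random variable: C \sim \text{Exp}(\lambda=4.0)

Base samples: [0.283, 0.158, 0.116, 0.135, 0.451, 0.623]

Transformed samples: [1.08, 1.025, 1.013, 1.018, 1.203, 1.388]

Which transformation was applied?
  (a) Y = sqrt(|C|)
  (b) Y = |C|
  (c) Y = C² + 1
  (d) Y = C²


Checking option (c) Y = C² + 1:
  C = 0.283 -> Y = 1.08 ✓
  C = 0.158 -> Y = 1.025 ✓
  C = 0.116 -> Y = 1.013 ✓
All samples match this transformation.

(c) C² + 1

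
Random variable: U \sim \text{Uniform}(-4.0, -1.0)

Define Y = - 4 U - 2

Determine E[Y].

For Y = -4U - 2:
E[Y] = -4 * E[U] - 2
E[U] = (-4 - 1)/2 = -2.5
E[Y] = -4 * (-2.5) - 2 = 8

8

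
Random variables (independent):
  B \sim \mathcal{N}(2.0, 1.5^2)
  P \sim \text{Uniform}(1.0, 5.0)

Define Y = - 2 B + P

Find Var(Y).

For independent RVs: Var(aX + bY) = a²Var(X) + b²Var(Y)
Var(B) = 2.25
Var(P) = 1.3333333
Var(Y) = (-2)²*2.25 + 1²*1.3333333
= 4*2.25 + 1*1.3333333 = 10.333333

10.333333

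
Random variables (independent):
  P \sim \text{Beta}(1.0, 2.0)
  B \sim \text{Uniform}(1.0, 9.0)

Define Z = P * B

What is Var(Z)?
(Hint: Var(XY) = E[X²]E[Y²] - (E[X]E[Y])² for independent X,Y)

Var(XY) = E[X²]E[Y²] - (E[X]E[Y])²
E[P] = 0.33333333, Var(P) = 0.055555556
E[B] = 5, Var(B) = 5.3333333
E[P²] = 0.055555556 + 0.33333333² = 0.16666667
E[B²] = 5.3333333 + 5² = 30.333333
Var(Z) = 0.16666667*30.333333 - (0.33333333*5)²
= 5.0555556 - 2.7777778 = 2.2777778

2.2777778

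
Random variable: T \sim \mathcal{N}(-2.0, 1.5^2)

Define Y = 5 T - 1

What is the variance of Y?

For Y = aT + b: Var(Y) = a² * Var(T)
Var(T) = 1.5^2 = 2.25
Var(Y) = 5² * 2.25 = 25 * 2.25 = 56.25

56.25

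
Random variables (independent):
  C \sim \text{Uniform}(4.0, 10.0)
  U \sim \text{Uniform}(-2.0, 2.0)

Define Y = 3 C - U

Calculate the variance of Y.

For independent RVs: Var(aX + bY) = a²Var(X) + b²Var(Y)
Var(C) = 3
Var(U) = 1.3333333
Var(Y) = 3²*3 + (-1)²*1.3333333
= 9*3 + 1*1.3333333 = 28.333333

28.333333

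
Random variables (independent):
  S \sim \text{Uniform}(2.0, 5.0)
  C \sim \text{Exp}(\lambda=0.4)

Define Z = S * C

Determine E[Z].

For independent RVs: E[XY] = E[X]*E[Y]
E[S] = 3.5
E[C] = 2.5
E[Z] = 3.5 * 2.5 = 8.75

8.75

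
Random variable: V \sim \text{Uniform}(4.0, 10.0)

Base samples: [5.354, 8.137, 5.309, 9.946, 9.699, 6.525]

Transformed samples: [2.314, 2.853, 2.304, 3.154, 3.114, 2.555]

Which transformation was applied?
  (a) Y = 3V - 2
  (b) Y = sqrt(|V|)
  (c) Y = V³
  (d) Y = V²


Checking option (b) Y = sqrt(|V|):
  V = 5.354 -> Y = 2.314 ✓
  V = 8.137 -> Y = 2.853 ✓
  V = 5.309 -> Y = 2.304 ✓
All samples match this transformation.

(b) sqrt(|V|)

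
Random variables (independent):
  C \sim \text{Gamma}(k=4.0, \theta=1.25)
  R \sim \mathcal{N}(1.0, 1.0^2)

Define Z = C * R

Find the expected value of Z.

For independent RVs: E[XY] = E[X]*E[Y]
E[C] = 5
E[R] = 1
E[Z] = 5 * 1 = 5

5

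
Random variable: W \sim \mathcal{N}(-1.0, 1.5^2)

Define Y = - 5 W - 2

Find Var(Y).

For Y = aW + b: Var(Y) = a² * Var(W)
Var(W) = 1.5^2 = 2.25
Var(Y) = (-5)² * 2.25 = 25 * 2.25 = 56.25

56.25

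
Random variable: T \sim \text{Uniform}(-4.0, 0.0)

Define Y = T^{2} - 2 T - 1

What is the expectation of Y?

E[Y] = 1*E[T²] - 2*E[T] - 1
E[T] = -2
E[T²] = Var(T) + (E[T])² = 1.3333333 + 4 = 5.3333333
E[Y] = 1*5.3333333 - 2*(-2) - 1 = 8.3333333

8.3333333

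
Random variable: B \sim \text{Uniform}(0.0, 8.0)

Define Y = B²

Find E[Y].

Using E[X²] = Var(X) + (E[X])²:
E[B] = 4
Var(B) = (8 - 0)^2/12 = 5.3333333
E[B²] = 5.3333333 + 4² = 5.3333333 + 16 = 21.333333

21.333333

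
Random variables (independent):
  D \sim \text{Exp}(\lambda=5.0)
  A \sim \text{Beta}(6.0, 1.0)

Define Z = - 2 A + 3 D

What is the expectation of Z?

E[Z] = 3*E[D] - 2*E[A]
E[D] = 0.2
E[A] = 0.85714286
E[Z] = 3*0.2 - 2*0.85714286 = -1.1142857

-1.1142857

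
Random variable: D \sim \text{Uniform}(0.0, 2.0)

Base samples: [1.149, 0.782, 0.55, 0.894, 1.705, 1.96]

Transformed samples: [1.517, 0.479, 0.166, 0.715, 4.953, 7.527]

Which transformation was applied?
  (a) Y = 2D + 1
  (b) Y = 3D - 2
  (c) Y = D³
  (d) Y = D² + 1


Checking option (c) Y = D³:
  D = 1.149 -> Y = 1.517 ✓
  D = 0.782 -> Y = 0.479 ✓
  D = 0.55 -> Y = 0.166 ✓
All samples match this transformation.

(c) D³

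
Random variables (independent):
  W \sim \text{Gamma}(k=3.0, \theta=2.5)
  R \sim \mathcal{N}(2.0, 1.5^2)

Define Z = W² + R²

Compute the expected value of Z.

E[Z] = E[W²] + E[R²]
E[W²] = Var(W) + E[W]² = 18.75 + 56.25 = 75
E[R²] = Var(R) + E[R]² = 2.25 + 4 = 6.25
E[Z] = 75 + 6.25 = 81.25

81.25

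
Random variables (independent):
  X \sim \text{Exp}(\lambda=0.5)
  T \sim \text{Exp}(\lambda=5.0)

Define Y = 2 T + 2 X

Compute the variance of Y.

For independent RVs: Var(aX + bY) = a²Var(X) + b²Var(Y)
Var(X) = 4
Var(T) = 0.04
Var(Y) = 2²*4 + 2²*0.04
= 4*4 + 4*0.04 = 16.16

16.16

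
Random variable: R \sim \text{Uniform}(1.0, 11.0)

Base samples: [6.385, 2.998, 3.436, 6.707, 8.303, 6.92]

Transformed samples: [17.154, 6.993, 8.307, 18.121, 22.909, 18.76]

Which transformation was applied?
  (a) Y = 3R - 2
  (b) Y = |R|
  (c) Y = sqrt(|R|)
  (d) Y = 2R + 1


Checking option (a) Y = 3R - 2:
  R = 6.385 -> Y = 17.154 ✓
  R = 2.998 -> Y = 6.993 ✓
  R = 3.436 -> Y = 8.307 ✓
All samples match this transformation.

(a) 3R - 2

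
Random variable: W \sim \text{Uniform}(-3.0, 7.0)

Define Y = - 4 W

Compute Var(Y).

For Y = aW + b: Var(Y) = a² * Var(W)
Var(W) = (7 + 3)^2/12 = 8.3333333
Var(Y) = (-4)² * 8.3333333 = 16 * 8.3333333 = 133.33333

133.33333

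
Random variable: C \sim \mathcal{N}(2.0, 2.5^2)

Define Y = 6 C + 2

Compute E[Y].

For Y = 6C + 2:
E[Y] = 6 * E[C] + 2
E[C] = 2.0 = 2
E[Y] = 6 * 2 + 2 = 14

14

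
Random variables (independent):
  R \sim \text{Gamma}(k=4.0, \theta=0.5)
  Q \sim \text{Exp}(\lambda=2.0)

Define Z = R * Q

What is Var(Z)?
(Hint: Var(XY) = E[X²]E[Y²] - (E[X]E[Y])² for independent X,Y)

Var(XY) = E[X²]E[Y²] - (E[X]E[Y])²
E[R] = 2, Var(R) = 1
E[Q] = 0.5, Var(Q) = 0.25
E[R²] = 1 + 2² = 5
E[Q²] = 0.25 + 0.5² = 0.5
Var(Z) = 5*0.5 - (2*0.5)²
= 2.5 - 1 = 1.5

1.5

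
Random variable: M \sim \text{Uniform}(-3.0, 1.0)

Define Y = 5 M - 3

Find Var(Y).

For Y = aM + b: Var(Y) = a² * Var(M)
Var(M) = (1 + 3)^2/12 = 1.3333333
Var(Y) = 5² * 1.3333333 = 25 * 1.3333333 = 33.333333

33.333333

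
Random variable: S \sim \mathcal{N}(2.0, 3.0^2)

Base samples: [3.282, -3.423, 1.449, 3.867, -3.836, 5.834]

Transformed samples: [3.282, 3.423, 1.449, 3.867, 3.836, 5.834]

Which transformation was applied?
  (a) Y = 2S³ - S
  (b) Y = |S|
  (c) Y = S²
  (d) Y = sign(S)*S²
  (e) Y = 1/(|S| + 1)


Checking option (b) Y = |S|:
  S = 3.282 -> Y = 3.282 ✓
  S = -3.423 -> Y = 3.423 ✓
  S = 1.449 -> Y = 1.449 ✓
All samples match this transformation.

(b) |S|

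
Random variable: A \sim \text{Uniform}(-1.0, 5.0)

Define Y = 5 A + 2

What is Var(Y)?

For Y = aA + b: Var(Y) = a² * Var(A)
Var(A) = (5 + 1)^2/12 = 3
Var(Y) = 5² * 3 = 25 * 3 = 75

75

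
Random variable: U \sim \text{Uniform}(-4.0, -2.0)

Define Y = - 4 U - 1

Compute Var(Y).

For Y = aU + b: Var(Y) = a² * Var(U)
Var(U) = (-2 + 4)^2/12 = 0.33333333
Var(Y) = (-4)² * 0.33333333 = 16 * 0.33333333 = 5.3333333

5.3333333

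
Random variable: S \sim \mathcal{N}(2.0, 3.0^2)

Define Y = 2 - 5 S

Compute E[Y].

For Y = -5S + 2:
E[Y] = -5 * E[S] + 2
E[S] = 2.0 = 2
E[Y] = -5 * 2 + 2 = -8

-8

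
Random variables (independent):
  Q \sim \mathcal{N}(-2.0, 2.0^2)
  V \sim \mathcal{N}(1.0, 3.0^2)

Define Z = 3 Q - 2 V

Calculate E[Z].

E[Z] = 3*E[Q] - 2*E[V]
E[Q] = -2
E[V] = 1
E[Z] = 3*(-2) - 2*1 = -8

-8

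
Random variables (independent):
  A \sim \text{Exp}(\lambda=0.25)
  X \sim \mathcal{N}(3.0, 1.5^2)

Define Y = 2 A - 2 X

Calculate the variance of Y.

For independent RVs: Var(aX + bY) = a²Var(X) + b²Var(Y)
Var(A) = 16
Var(X) = 2.25
Var(Y) = 2²*16 + (-2)²*2.25
= 4*16 + 4*2.25 = 73

73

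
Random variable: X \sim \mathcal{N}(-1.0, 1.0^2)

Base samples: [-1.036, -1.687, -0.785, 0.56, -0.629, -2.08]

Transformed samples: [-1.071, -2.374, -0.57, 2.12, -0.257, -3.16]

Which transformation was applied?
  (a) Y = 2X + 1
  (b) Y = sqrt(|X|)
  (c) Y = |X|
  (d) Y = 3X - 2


Checking option (a) Y = 2X + 1:
  X = -1.036 -> Y = -1.071 ✓
  X = -1.687 -> Y = -2.374 ✓
  X = -0.785 -> Y = -0.57 ✓
All samples match this transformation.

(a) 2X + 1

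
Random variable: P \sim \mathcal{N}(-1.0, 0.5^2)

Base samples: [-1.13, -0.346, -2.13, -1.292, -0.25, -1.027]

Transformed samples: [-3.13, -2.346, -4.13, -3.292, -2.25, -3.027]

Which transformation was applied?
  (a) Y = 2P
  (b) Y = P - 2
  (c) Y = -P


Checking option (b) Y = P - 2:
  P = -1.13 -> Y = -3.13 ✓
  P = -0.346 -> Y = -2.346 ✓
  P = -2.13 -> Y = -4.13 ✓
All samples match this transformation.

(b) P - 2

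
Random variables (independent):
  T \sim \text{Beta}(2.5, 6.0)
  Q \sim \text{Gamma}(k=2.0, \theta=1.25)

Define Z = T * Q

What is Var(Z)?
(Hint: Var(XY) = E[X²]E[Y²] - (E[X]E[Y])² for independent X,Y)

Var(XY) = E[X²]E[Y²] - (E[X]E[Y])²
E[T] = 0.29411765, Var(T) = 0.021853943
E[Q] = 2.5, Var(Q) = 3.125
E[T²] = 0.021853943 + 0.29411765² = 0.10835913
E[Q²] = 3.125 + 2.5² = 9.375
Var(Z) = 0.10835913*9.375 - (0.29411765*2.5)²
= 1.0158669 - 0.54065744 = 0.47520943

0.47520943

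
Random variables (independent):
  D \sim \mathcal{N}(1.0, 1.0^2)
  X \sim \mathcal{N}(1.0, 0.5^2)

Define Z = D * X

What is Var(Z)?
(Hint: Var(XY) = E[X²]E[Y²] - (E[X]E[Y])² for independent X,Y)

Var(XY) = E[X²]E[Y²] - (E[X]E[Y])²
E[D] = 1, Var(D) = 1
E[X] = 1, Var(X) = 0.25
E[D²] = 1 + 1² = 2
E[X²] = 0.25 + 1² = 1.25
Var(Z) = 2*1.25 - (1*1)²
= 2.5 - 1 = 1.5

1.5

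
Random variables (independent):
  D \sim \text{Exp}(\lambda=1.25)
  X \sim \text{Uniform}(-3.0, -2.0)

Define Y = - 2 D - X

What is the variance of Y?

For independent RVs: Var(aX + bY) = a²Var(X) + b²Var(Y)
Var(D) = 0.64
Var(X) = 0.083333333
Var(Y) = (-2)²*0.64 + (-1)²*0.083333333
= 4*0.64 + 1*0.083333333 = 2.6433333

2.6433333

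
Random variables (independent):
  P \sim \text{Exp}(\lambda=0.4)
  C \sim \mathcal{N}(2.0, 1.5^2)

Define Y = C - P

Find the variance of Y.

For independent RVs: Var(aX + bY) = a²Var(X) + b²Var(Y)
Var(P) = 6.25
Var(C) = 2.25
Var(Y) = (-1)²*6.25 + 1²*2.25
= 1*6.25 + 1*2.25 = 8.5

8.5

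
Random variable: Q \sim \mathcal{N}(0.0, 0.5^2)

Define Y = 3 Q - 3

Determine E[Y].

For Y = 3Q - 3:
E[Y] = 3 * E[Q] - 3
E[Q] = 0.0 = 0
E[Y] = 3 * 0 - 3 = -3

-3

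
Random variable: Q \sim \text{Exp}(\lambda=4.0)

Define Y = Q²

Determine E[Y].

Using E[X²] = Var(X) + (E[X])²:
E[Q] = 0.25
Var(Q) = 1/4.0^2 = 0.0625
E[Q²] = 0.0625 + 0.25² = 0.0625 + 0.0625 = 0.125

0.125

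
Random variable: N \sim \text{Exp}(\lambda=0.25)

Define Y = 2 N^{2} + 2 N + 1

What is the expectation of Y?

E[Y] = 2*E[N²] + 2*E[N] + 1
E[N] = 4
E[N²] = Var(N) + (E[N])² = 16 + 16 = 32
E[Y] = 2*32 + 2*4 + 1 = 73

73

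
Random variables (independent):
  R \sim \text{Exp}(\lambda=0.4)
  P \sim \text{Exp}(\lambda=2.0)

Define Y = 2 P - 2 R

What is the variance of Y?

For independent RVs: Var(aX + bY) = a²Var(X) + b²Var(Y)
Var(R) = 6.25
Var(P) = 0.25
Var(Y) = (-2)²*6.25 + 2²*0.25
= 4*6.25 + 4*0.25 = 26

26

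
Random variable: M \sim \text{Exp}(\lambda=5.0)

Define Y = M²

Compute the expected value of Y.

Using E[X²] = Var(X) + (E[X])²:
E[M] = 0.2
Var(M) = 1/5.0^2 = 0.04
E[M²] = 0.04 + 0.2² = 0.04 + 0.04 = 0.08

0.08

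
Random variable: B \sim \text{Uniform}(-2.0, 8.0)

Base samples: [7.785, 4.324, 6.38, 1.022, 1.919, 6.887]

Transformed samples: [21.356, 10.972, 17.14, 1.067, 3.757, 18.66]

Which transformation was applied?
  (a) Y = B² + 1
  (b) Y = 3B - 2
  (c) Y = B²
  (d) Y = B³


Checking option (b) Y = 3B - 2:
  B = 7.785 -> Y = 21.356 ✓
  B = 4.324 -> Y = 10.972 ✓
  B = 6.38 -> Y = 17.14 ✓
All samples match this transformation.

(b) 3B - 2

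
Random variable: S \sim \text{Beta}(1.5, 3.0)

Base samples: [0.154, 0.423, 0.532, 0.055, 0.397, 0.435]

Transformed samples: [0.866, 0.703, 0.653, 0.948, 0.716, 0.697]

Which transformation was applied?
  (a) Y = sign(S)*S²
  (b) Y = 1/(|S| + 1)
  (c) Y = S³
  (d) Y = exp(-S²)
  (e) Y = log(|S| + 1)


Checking option (b) Y = 1/(|S| + 1):
  S = 0.154 -> Y = 0.866 ✓
  S = 0.423 -> Y = 0.703 ✓
  S = 0.532 -> Y = 0.653 ✓
All samples match this transformation.

(b) 1/(|S| + 1)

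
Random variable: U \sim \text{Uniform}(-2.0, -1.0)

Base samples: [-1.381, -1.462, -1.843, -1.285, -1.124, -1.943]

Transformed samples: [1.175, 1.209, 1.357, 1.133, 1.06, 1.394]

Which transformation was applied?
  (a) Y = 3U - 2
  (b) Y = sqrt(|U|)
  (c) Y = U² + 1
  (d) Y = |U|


Checking option (b) Y = sqrt(|U|):
  U = -1.381 -> Y = 1.175 ✓
  U = -1.462 -> Y = 1.209 ✓
  U = -1.843 -> Y = 1.357 ✓
All samples match this transformation.

(b) sqrt(|U|)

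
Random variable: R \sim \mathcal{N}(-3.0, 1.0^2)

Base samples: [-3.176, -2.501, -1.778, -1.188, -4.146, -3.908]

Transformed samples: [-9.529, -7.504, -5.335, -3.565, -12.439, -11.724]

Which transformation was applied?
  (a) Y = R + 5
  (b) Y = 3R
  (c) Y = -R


Checking option (b) Y = 3R:
  R = -3.176 -> Y = -9.529 ✓
  R = -2.501 -> Y = -7.504 ✓
  R = -1.778 -> Y = -5.335 ✓
All samples match this transformation.

(b) 3R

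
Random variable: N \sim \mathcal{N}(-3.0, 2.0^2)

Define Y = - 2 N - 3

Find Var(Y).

For Y = aN + b: Var(Y) = a² * Var(N)
Var(N) = 2.0^2 = 4
Var(Y) = (-2)² * 4 = 4 * 4 = 16

16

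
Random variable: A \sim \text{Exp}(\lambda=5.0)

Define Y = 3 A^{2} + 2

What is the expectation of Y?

E[Y] = 3*E[A²] + 2
E[A] = 0.2
E[A²] = Var(A) + (E[A])² = 0.04 + 0.04 = 0.08
E[Y] = 3*0.08 + 2 = 2.24

2.24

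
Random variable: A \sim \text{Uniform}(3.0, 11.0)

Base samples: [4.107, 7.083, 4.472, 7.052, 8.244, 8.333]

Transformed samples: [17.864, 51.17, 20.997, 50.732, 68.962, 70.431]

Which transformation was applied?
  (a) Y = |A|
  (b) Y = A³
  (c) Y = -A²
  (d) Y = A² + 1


Checking option (d) Y = A² + 1:
  A = 4.107 -> Y = 17.864 ✓
  A = 7.083 -> Y = 51.17 ✓
  A = 4.472 -> Y = 20.997 ✓
All samples match this transformation.

(d) A² + 1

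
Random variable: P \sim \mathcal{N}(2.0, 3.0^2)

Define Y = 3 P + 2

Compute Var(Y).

For Y = aP + b: Var(Y) = a² * Var(P)
Var(P) = 3.0^2 = 9
Var(Y) = 3² * 9 = 9 * 9 = 81

81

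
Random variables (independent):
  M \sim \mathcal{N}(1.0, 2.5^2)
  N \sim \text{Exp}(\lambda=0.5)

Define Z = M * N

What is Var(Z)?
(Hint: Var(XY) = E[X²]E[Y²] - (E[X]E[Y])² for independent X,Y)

Var(XY) = E[X²]E[Y²] - (E[X]E[Y])²
E[M] = 1, Var(M) = 6.25
E[N] = 2, Var(N) = 4
E[M²] = 6.25 + 1² = 7.25
E[N²] = 4 + 2² = 8
Var(Z) = 7.25*8 - (1*2)²
= 58 - 4 = 54

54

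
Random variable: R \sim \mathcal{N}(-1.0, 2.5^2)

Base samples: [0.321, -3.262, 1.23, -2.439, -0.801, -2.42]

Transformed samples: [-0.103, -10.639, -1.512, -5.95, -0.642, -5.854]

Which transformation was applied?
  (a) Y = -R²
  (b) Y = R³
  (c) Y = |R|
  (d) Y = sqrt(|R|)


Checking option (a) Y = -R²:
  R = 0.321 -> Y = -0.103 ✓
  R = -3.262 -> Y = -10.639 ✓
  R = 1.23 -> Y = -1.512 ✓
All samples match this transformation.

(a) -R²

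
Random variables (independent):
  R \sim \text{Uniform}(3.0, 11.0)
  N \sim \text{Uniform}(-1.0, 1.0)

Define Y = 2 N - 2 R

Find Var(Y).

For independent RVs: Var(aX + bY) = a²Var(X) + b²Var(Y)
Var(R) = 5.3333333
Var(N) = 0.33333333
Var(Y) = (-2)²*5.3333333 + 2²*0.33333333
= 4*5.3333333 + 4*0.33333333 = 22.666667

22.666667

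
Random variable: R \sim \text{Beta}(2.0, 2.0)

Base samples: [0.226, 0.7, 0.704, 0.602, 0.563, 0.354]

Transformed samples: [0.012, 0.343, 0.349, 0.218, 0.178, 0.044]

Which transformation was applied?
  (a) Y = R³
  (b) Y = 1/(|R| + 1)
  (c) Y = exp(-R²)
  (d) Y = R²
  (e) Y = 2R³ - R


Checking option (a) Y = R³:
  R = 0.226 -> Y = 0.012 ✓
  R = 0.7 -> Y = 0.343 ✓
  R = 0.704 -> Y = 0.349 ✓
All samples match this transformation.

(a) R³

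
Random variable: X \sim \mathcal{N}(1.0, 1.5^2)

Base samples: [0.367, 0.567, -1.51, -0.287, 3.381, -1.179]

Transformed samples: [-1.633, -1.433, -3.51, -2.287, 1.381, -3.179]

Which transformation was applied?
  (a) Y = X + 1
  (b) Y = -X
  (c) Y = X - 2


Checking option (c) Y = X - 2:
  X = 0.367 -> Y = -1.633 ✓
  X = 0.567 -> Y = -1.433 ✓
  X = -1.51 -> Y = -3.51 ✓
All samples match this transformation.

(c) X - 2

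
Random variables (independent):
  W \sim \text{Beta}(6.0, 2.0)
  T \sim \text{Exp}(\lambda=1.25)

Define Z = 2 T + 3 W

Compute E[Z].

E[Z] = 3*E[W] + 2*E[T]
E[W] = 0.75
E[T] = 0.8
E[Z] = 3*0.75 + 2*0.8 = 3.85

3.85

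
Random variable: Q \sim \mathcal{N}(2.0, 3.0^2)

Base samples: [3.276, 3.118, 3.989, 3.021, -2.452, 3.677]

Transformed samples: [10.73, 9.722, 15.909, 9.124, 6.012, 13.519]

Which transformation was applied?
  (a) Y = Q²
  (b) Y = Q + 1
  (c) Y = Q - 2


Checking option (a) Y = Q²:
  Q = 3.276 -> Y = 10.73 ✓
  Q = 3.118 -> Y = 9.722 ✓
  Q = 3.989 -> Y = 15.909 ✓
All samples match this transformation.

(a) Q²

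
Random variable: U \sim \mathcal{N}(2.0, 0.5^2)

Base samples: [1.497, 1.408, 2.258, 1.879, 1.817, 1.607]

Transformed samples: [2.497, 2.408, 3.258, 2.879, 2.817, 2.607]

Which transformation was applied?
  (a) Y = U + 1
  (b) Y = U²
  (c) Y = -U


Checking option (a) Y = U + 1:
  U = 1.497 -> Y = 2.497 ✓
  U = 1.408 -> Y = 2.408 ✓
  U = 2.258 -> Y = 3.258 ✓
All samples match this transformation.

(a) U + 1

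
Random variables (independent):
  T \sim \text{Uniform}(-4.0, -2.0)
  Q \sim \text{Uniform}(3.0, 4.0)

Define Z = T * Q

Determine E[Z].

For independent RVs: E[XY] = E[X]*E[Y]
E[T] = -3
E[Q] = 3.5
E[Z] = -3 * 3.5 = -10.5

-10.5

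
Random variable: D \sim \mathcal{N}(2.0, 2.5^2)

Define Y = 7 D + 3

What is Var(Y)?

For Y = aD + b: Var(Y) = a² * Var(D)
Var(D) = 2.5^2 = 6.25
Var(Y) = 7² * 6.25 = 49 * 6.25 = 306.25

306.25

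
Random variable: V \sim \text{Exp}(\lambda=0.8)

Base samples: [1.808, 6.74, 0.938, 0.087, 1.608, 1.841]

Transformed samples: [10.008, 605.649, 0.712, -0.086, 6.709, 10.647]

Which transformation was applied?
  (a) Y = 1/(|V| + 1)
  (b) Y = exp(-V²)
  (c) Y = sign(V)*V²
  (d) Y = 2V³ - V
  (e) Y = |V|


Checking option (d) Y = 2V³ - V:
  V = 1.808 -> Y = 10.008 ✓
  V = 6.74 -> Y = 605.649 ✓
  V = 0.938 -> Y = 0.712 ✓
All samples match this transformation.

(d) 2V³ - V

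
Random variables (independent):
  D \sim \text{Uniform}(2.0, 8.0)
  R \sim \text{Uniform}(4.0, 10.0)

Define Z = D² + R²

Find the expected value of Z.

E[Z] = E[D²] + E[R²]
E[D²] = Var(D) + E[D]² = 3 + 25 = 28
E[R²] = Var(R) + E[R]² = 3 + 49 = 52
E[Z] = 28 + 52 = 80

80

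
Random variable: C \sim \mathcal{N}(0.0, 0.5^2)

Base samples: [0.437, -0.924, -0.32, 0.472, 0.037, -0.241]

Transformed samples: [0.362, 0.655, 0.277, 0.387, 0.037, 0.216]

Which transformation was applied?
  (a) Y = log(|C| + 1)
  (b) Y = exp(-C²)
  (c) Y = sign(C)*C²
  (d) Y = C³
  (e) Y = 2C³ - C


Checking option (a) Y = log(|C| + 1):
  C = 0.437 -> Y = 0.362 ✓
  C = -0.924 -> Y = 0.655 ✓
  C = -0.32 -> Y = 0.277 ✓
All samples match this transformation.

(a) log(|C| + 1)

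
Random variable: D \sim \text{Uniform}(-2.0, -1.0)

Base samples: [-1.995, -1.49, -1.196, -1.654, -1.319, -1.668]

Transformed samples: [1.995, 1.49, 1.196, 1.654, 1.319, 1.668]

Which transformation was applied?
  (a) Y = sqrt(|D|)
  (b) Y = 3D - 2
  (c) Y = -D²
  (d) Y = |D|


Checking option (d) Y = |D|:
  D = -1.995 -> Y = 1.995 ✓
  D = -1.49 -> Y = 1.49 ✓
  D = -1.196 -> Y = 1.196 ✓
All samples match this transformation.

(d) |D|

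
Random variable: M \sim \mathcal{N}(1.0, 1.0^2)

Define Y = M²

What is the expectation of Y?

Using E[X²] = Var(X) + (E[X])²:
E[M] = 1
Var(M) = 1.0^2 = 1
E[M²] = 1 + 1² = 1 + 1 = 2

2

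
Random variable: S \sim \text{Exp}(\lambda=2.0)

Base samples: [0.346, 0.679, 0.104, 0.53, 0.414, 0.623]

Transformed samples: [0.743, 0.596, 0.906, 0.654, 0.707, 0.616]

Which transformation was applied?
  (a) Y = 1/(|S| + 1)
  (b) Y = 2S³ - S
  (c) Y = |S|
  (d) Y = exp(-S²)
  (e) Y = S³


Checking option (a) Y = 1/(|S| + 1):
  S = 0.346 -> Y = 0.743 ✓
  S = 0.679 -> Y = 0.596 ✓
  S = 0.104 -> Y = 0.906 ✓
All samples match this transformation.

(a) 1/(|S| + 1)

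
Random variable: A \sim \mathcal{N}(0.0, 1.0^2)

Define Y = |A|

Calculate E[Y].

For X ~ N(0, 1.0²), E[|X|] = sigma * sqrt(2/pi)
= 1.0 * sqrt(2/pi) = 0.79788456

0.79788456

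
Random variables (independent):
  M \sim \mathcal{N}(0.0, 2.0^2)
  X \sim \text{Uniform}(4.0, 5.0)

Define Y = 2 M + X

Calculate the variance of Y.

For independent RVs: Var(aX + bY) = a²Var(X) + b²Var(Y)
Var(M) = 4
Var(X) = 0.083333333
Var(Y) = 2²*4 + 1²*0.083333333
= 4*4 + 1*0.083333333 = 16.083333

16.083333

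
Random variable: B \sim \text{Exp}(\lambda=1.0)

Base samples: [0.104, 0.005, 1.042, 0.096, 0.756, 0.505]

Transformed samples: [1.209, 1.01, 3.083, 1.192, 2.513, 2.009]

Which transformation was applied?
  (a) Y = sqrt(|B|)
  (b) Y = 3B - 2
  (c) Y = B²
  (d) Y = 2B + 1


Checking option (d) Y = 2B + 1:
  B = 0.104 -> Y = 1.209 ✓
  B = 0.005 -> Y = 1.01 ✓
  B = 1.042 -> Y = 3.083 ✓
All samples match this transformation.

(d) 2B + 1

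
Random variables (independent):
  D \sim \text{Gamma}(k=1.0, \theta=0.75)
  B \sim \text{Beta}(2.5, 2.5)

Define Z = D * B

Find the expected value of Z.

For independent RVs: E[XY] = E[X]*E[Y]
E[D] = 0.75
E[B] = 0.5
E[Z] = 0.75 * 0.5 = 0.375

0.375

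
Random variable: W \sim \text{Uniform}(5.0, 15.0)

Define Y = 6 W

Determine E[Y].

For Y = 6W:
E[Y] = 6 * E[W]
E[W] = (5 + 15)/2 = 10
E[Y] = 6 * 10 = 60

60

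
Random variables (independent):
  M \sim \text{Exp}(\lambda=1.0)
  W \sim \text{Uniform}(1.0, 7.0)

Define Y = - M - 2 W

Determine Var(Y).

For independent RVs: Var(aX + bY) = a²Var(X) + b²Var(Y)
Var(M) = 1
Var(W) = 3
Var(Y) = (-1)²*1 + (-2)²*3
= 1*1 + 4*3 = 13

13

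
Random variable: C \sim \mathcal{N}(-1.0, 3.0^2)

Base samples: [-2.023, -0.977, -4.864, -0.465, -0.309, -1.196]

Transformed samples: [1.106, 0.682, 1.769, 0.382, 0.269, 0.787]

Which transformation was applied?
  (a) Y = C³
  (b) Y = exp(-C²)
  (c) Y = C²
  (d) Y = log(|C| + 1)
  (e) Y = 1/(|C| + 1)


Checking option (d) Y = log(|C| + 1):
  C = -2.023 -> Y = 1.106 ✓
  C = -0.977 -> Y = 0.682 ✓
  C = -4.864 -> Y = 1.769 ✓
All samples match this transformation.

(d) log(|C| + 1)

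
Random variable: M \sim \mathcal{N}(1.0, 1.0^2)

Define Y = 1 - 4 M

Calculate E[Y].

For Y = -4M + 1:
E[Y] = -4 * E[M] + 1
E[M] = 1.0 = 1
E[Y] = -4 * 1 + 1 = -3

-3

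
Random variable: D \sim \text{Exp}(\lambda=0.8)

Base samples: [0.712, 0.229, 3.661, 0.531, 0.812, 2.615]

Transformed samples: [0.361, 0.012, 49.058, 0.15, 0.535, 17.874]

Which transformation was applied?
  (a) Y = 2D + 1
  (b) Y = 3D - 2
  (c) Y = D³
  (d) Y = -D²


Checking option (c) Y = D³:
  D = 0.712 -> Y = 0.361 ✓
  D = 0.229 -> Y = 0.012 ✓
  D = 3.661 -> Y = 49.058 ✓
All samples match this transformation.

(c) D³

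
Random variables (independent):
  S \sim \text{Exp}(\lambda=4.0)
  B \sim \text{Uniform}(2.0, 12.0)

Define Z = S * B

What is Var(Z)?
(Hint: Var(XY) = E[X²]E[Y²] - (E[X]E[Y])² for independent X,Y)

Var(XY) = E[X²]E[Y²] - (E[X]E[Y])²
E[S] = 0.25, Var(S) = 0.0625
E[B] = 7, Var(B) = 8.3333333
E[S²] = 0.0625 + 0.25² = 0.125
E[B²] = 8.3333333 + 7² = 57.333333
Var(Z) = 0.125*57.333333 - (0.25*7)²
= 7.1666667 - 3.0625 = 4.1041667

4.1041667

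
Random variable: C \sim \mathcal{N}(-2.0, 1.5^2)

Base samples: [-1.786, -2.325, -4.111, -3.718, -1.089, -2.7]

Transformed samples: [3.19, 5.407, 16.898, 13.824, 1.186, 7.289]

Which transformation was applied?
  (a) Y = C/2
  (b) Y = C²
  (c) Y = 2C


Checking option (b) Y = C²:
  C = -1.786 -> Y = 3.19 ✓
  C = -2.325 -> Y = 5.407 ✓
  C = -4.111 -> Y = 16.898 ✓
All samples match this transformation.

(b) C²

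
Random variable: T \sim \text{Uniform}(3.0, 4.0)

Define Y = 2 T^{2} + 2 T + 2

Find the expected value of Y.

E[Y] = 2*E[T²] + 2*E[T] + 2
E[T] = 3.5
E[T²] = Var(T) + (E[T])² = 0.083333333 + 12.25 = 12.333333
E[Y] = 2*12.333333 + 2*3.5 + 2 = 33.666667

33.666667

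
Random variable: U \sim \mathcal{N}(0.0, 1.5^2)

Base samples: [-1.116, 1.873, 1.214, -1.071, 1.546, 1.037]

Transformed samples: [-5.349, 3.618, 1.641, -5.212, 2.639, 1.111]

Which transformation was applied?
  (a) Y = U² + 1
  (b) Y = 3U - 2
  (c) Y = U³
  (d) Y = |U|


Checking option (b) Y = 3U - 2:
  U = -1.116 -> Y = -5.349 ✓
  U = 1.873 -> Y = 3.618 ✓
  U = 1.214 -> Y = 1.641 ✓
All samples match this transformation.

(b) 3U - 2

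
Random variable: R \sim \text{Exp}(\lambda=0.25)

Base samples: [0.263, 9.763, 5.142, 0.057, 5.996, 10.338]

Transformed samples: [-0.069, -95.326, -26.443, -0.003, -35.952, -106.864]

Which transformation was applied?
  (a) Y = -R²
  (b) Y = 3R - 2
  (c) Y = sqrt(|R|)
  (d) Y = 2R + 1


Checking option (a) Y = -R²:
  R = 0.263 -> Y = -0.069 ✓
  R = 9.763 -> Y = -95.326 ✓
  R = 5.142 -> Y = -26.443 ✓
All samples match this transformation.

(a) -R²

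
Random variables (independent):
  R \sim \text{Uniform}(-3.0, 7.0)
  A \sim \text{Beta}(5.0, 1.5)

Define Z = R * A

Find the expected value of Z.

For independent RVs: E[XY] = E[X]*E[Y]
E[R] = 2
E[A] = 0.76923077
E[Z] = 2 * 0.76923077 = 1.5384615

1.5384615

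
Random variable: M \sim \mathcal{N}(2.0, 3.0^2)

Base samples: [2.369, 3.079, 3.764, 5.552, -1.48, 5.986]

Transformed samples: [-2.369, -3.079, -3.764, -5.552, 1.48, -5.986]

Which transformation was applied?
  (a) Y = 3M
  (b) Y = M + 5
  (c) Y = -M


Checking option (c) Y = -M:
  M = 2.369 -> Y = -2.369 ✓
  M = 3.079 -> Y = -3.079 ✓
  M = 3.764 -> Y = -3.764 ✓
All samples match this transformation.

(c) -M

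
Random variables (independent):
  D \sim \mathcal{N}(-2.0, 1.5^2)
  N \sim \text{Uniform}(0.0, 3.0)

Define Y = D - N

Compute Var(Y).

For independent RVs: Var(aX + bY) = a²Var(X) + b²Var(Y)
Var(D) = 2.25
Var(N) = 0.75
Var(Y) = 1²*2.25 + (-1)²*0.75
= 1*2.25 + 1*0.75 = 3

3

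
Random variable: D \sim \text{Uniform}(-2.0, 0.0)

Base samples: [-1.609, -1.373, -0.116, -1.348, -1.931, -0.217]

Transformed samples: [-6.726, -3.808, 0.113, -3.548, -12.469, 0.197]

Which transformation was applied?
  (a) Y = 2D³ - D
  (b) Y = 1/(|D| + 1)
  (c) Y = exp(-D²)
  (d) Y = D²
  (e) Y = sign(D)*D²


Checking option (a) Y = 2D³ - D:
  D = -1.609 -> Y = -6.726 ✓
  D = -1.373 -> Y = -3.808 ✓
  D = -0.116 -> Y = 0.113 ✓
All samples match this transformation.

(a) 2D³ - D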